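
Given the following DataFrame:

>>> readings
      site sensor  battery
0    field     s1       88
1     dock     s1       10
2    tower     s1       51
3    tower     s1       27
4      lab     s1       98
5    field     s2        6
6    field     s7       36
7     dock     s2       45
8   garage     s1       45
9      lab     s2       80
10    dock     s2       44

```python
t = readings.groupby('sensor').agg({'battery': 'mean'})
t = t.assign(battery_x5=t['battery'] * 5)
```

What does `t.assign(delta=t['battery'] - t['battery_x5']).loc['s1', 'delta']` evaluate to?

group by sensor, mean of battery:
          battery
sensor           
s1      53.166667
s2      43.750000
s7      36.000000
add column battery_x5 = t['battery'] * 5:
          battery  battery_x5
sensor                       
s1      53.166667  265.833333
s2      43.750000  218.750000
s7      36.000000  180.000000
add column delta = t['battery'] - t['battery_x5']:
          battery  battery_x5       delta
sensor                                   
s1      53.166667  265.833333 -212.666667
s2      43.750000  218.750000 -175.000000
s7      36.000000  180.000000 -144.000000
Then the value at row 's1', column 'delta': -212.666666667

-212.666666667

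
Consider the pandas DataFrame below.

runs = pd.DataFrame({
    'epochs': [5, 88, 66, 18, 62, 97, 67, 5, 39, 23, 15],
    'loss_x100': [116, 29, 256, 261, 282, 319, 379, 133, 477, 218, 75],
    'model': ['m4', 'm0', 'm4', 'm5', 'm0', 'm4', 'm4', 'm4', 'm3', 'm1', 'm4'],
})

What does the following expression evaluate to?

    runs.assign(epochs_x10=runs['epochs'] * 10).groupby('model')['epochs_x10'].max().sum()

add column epochs_x10 = runs['epochs'] * 10:
    epochs  loss_x100 model  epochs_x10
0        5        116    m4          50
1       88         29    m0         880
2       66        256    m4         660
3       18        261    m5         180
4       62        282    m0         620
5       97        319    m4         970
6       67        379    m4         670
7        5        133    m4          50
8       39        477    m3         390
9       23        218    m1         230
10      15         75    m4         150
group by model, max of epochs_x10:
model
m0    880
m1    230
m3    390
m4    970
m5    180
Name: epochs_x10, dtype: int64
The sum of the resulting series is 2650.

2650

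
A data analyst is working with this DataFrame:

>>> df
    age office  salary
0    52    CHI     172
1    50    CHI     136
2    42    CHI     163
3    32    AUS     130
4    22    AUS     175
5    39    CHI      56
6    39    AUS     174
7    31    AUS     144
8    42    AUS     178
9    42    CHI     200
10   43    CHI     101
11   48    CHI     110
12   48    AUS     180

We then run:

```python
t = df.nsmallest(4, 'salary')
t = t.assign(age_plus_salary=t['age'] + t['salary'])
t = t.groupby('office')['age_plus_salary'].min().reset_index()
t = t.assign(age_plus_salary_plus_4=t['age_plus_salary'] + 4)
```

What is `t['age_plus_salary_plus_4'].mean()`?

132.5

take 4 rows with smallest salary:
    age office  salary
5    39    CHI      56
10   43    CHI     101
11   48    CHI     110
3    32    AUS     130
add column age_plus_salary = t['age'] + t['salary']:
    age office  salary  age_plus_salary
5    39    CHI      56               95
10   43    CHI     101              144
11   48    CHI     110              158
3    32    AUS     130              162
group by office, min of age_plus_salary:
office
AUS    162
CHI     95
Name: age_plus_salary, dtype: int64
reset_index():
  office  age_plus_salary
0    AUS              162
1    CHI               95
add column age_plus_salary_plus_4 = t['age_plus_salary'] + 4:
  office  age_plus_salary  age_plus_salary_plus_4
0    AUS              162                     166
1    CHI               95                      99
So mean() = 132.5.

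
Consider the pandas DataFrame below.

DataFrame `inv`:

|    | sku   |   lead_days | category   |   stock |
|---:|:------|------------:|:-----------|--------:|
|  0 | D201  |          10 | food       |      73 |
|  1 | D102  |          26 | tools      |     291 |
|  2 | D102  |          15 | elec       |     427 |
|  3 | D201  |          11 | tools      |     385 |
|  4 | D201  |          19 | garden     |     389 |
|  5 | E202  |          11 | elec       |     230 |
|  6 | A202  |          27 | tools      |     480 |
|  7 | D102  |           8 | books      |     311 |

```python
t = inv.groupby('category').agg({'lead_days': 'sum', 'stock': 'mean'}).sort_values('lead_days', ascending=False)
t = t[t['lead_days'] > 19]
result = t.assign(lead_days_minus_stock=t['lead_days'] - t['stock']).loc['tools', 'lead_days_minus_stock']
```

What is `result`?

group by category: sum(lead_days), mean(stock):
          lead_days       stock
category                       
books             8  311.000000
elec             26  328.500000
food             10   73.000000
garden           19  389.000000
tools            64  385.333333
sort by lead_days descending:
          lead_days       stock
category                       
tools            64  385.333333
elec             26  328.500000
garden           19  389.000000
food             10   73.000000
books             8  311.000000
filter rows where lead_days > 19:
          lead_days       stock
category                       
tools            64  385.333333
elec             26  328.500000
add column lead_days_minus_stock = t['lead_days'] - t['stock']:
          lead_days       stock  lead_days_minus_stock
category                                              
tools            64  385.333333            -321.333333
elec             26  328.500000            -302.500000
Taking the value at row 'tools', column 'lead_days_minus_stock' gives -321.333333333.

-321.333333333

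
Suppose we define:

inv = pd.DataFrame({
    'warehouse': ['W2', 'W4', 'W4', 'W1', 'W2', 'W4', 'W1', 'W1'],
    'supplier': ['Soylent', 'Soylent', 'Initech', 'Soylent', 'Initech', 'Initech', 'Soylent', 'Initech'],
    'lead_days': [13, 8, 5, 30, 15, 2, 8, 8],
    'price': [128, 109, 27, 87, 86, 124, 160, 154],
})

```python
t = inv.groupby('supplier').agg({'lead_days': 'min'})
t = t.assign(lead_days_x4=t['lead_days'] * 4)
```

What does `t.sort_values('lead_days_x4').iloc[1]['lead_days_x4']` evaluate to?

32

group by supplier, min of lead_days:
          lead_days
supplier           
Initech           2
Soylent           8
add column lead_days_x4 = t['lead_days'] * 4:
          lead_days  lead_days_x4
supplier                         
Initech           2             8
Soylent           8            32
sort by lead_days_x4:
          lead_days  lead_days_x4
supplier                         
Initech           2             8
Soylent           8            32
Then the value at position 1, column 'lead_days_x4': 32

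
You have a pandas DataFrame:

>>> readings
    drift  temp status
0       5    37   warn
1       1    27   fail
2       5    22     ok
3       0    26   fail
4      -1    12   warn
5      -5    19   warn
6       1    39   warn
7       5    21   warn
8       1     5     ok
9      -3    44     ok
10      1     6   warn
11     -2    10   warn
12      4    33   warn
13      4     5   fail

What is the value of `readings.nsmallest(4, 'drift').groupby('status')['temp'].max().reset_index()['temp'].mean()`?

31.5

take 4 rows with smallest drift:
    drift  temp status
5      -5    19   warn
9      -3    44     ok
11     -2    10   warn
4      -1    12   warn
group by status, max of temp:
status
ok      44
warn    19
Name: temp, dtype: int64
reset_index():
  status  temp
0     ok    44
1   warn    19
So mean() = 31.5.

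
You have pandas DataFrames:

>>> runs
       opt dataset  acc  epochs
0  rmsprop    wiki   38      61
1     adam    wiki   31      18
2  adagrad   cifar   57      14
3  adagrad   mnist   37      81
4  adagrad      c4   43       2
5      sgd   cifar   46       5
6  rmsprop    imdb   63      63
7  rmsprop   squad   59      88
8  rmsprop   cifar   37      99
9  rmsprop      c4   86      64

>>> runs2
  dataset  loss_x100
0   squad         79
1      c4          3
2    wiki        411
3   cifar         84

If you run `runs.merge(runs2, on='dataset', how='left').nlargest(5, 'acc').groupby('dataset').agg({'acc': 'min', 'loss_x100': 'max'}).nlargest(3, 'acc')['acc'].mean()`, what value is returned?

merge on 'dataset' (how='left') → 10 rows:
       opt dataset  acc  epochs  loss_x100
0  rmsprop    wiki   38      61      411.0
1     adam    wiki   31      18      411.0
2  adagrad   cifar   57      14       84.0
3  adagrad   mnist   37      81        NaN
4  adagrad      c4   43       2        3.0
5      sgd   cifar   46       5       84.0
6  rmsprop    imdb   63      63        NaN
7  rmsprop   squad   59      88       79.0
8  rmsprop   cifar   37      99       84.0
9  rmsprop      c4   86      64        3.0
take 5 rows with largest acc:
       opt dataset  acc  epochs  loss_x100
9  rmsprop      c4   86      64        3.0
6  rmsprop    imdb   63      63        NaN
7  rmsprop   squad   59      88       79.0
2  adagrad   cifar   57      14       84.0
5      sgd   cifar   46       5       84.0
group by dataset: min(acc), max(loss_x100):
         acc  loss_x100
dataset                
c4        86        3.0
cifar     46       84.0
imdb      63        NaN
squad     59       79.0
take 3 rows with largest acc:
         acc  loss_x100
dataset                
c4        86        3.0
imdb      63        NaN
squad     59       79.0

69.3333333333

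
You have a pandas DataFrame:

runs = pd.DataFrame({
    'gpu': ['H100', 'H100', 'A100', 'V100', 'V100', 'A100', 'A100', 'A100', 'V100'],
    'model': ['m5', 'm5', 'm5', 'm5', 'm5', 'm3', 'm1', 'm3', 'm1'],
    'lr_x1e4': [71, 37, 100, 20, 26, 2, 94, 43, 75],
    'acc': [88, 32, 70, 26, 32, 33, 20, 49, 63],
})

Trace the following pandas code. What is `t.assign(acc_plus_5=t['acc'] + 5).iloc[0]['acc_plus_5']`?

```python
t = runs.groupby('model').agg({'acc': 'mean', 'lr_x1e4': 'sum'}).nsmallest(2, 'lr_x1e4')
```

group by model: mean(acc), sum(lr_x1e4):
        acc  lr_x1e4
model               
m1     41.5      169
m3     41.0       45
m5     49.6      254
take 2 rows with smallest lr_x1e4:
        acc  lr_x1e4
model               
m3     41.0       45
m1     41.5      169
add column acc_plus_5 = t['acc'] + 5:
        acc  lr_x1e4  acc_plus_5
model                           
m3     41.0       45        46.0
m1     41.5      169        46.5

46.0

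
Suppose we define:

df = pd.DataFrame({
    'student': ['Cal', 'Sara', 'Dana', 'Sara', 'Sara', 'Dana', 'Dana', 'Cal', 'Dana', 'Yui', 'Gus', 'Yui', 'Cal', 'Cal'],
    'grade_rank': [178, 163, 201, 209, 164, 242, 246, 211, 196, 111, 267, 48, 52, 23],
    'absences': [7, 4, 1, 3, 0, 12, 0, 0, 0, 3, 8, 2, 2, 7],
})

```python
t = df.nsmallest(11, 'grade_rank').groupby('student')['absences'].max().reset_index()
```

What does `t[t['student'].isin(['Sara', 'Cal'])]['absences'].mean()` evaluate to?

5.5

take 11 rows with smallest grade_rank:
   student  grade_rank  absences
13     Cal          23         7
11     Yui          48         2
12     Cal          52         2
9      Yui         111         3
1     Sara         163         4
4     Sara         164         0
0      Cal         178         7
8     Dana         196         0
2     Dana         201         1
3     Sara         209         3
7      Cal         211         0
group by student, max of absences:
student
Cal     7
Dana    1
Sara    4
Yui     3
Name: absences, dtype: int64
reset_index():
  student  absences
0     Cal         7
1    Dana         1
2    Sara         4
3     Yui         3
filter rows where student in ['Sara', 'Cal']:
  student  absences
0     Cal         7
2    Sara         4
Then the mean of column 'absences': 5.5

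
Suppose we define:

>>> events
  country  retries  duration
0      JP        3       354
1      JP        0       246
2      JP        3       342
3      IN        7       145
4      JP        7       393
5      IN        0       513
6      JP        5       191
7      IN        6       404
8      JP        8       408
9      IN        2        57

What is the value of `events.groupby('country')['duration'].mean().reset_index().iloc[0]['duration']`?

279.75

group by country, mean of duration:
country
IN    279.750000
JP    322.333333
Name: duration, dtype: float64
reset_index():
  country    duration
0      IN  279.750000
1      JP  322.333333
Reading off the value at position 0, column 'duration', we get 279.75.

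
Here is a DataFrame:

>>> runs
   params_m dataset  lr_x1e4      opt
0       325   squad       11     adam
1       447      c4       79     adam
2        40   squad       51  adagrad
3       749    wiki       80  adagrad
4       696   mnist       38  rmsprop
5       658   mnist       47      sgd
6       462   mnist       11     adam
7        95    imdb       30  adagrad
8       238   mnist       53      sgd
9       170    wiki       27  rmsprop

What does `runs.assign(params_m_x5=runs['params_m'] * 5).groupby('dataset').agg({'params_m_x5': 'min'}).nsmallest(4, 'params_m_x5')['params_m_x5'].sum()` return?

add column params_m_x5 = runs['params_m'] * 5:
   params_m dataset  lr_x1e4      opt  params_m_x5
0       325   squad       11     adam         1625
1       447      c4       79     adam         2235
2        40   squad       51  adagrad          200
3       749    wiki       80  adagrad         3745
4       696   mnist       38  rmsprop         3480
5       658   mnist       47      sgd         3290
6       462   mnist       11     adam         2310
7        95    imdb       30  adagrad          475
8       238   mnist       53      sgd         1190
9       170    wiki       27  rmsprop          850
group by dataset, min of params_m_x5:
         params_m_x5
dataset             
c4              2235
imdb             475
mnist           1190
squad            200
wiki             850
take 4 rows with smallest params_m_x5:
         params_m_x5
dataset             
squad            200
imdb             475
wiki             850
mnist           1190

2715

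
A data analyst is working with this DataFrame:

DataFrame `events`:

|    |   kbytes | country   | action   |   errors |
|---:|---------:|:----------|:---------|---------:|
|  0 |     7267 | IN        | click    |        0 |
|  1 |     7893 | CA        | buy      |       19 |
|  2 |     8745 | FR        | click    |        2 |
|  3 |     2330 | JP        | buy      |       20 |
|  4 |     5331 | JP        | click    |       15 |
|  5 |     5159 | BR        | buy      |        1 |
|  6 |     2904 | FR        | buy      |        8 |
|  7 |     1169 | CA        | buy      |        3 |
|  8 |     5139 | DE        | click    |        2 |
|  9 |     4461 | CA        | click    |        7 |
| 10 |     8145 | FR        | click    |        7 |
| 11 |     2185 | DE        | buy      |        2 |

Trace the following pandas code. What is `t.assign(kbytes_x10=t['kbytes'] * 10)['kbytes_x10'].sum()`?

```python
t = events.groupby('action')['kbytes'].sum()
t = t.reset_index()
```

group by action, sum of kbytes:
action
buy      21640
click    39088
Name: kbytes, dtype: int64
reset_index():
  action  kbytes
0    buy   21640
1  click   39088
add column kbytes_x10 = t['kbytes'] * 10:
  action  kbytes  kbytes_x10
0    buy   21640      216400
1  click   39088      390880

607280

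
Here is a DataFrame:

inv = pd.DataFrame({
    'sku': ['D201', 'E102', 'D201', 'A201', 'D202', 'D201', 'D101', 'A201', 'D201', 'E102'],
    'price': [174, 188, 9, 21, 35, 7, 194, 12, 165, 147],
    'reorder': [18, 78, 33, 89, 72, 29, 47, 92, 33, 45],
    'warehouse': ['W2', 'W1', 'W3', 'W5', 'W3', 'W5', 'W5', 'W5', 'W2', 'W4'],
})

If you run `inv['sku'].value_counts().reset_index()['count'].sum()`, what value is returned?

value_counts of sku:
sku
D201    4
E102    2
A201    2
D202    1
D101    1
Name: count, dtype: int64
reset_index():
    sku  count
0  D201      4
1  E102      2
2  A201      2
3  D202      1
4  D101      1
sum of column 'count' → 10

10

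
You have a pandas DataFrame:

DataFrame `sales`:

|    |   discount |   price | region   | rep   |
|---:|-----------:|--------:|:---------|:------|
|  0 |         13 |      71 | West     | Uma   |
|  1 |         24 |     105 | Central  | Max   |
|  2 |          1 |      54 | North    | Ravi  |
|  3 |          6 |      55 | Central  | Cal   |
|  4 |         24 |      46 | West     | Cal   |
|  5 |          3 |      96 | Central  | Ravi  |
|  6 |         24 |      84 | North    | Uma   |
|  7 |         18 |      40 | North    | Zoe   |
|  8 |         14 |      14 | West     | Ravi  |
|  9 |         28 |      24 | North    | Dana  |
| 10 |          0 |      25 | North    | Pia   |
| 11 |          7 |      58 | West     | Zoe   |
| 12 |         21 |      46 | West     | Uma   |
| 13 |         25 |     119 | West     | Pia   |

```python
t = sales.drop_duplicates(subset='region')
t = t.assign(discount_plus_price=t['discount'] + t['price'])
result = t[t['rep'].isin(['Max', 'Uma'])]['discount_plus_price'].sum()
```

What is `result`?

drop duplicate region (keep=first):
   discount  price   region   rep
0        13     71     West   Uma
1        24    105  Central   Max
2         1     54    North  Ravi
add column discount_plus_price = t['discount'] + t['price']:
   discount  price   region   rep  discount_plus_price
0        13     71     West   Uma                   84
1        24    105  Central   Max                  129
2         1     54    North  Ravi                   55
filter rows where rep in ['Max', 'Uma']:
   discount  price   region  rep  discount_plus_price
0        13     71     West  Uma                   84
1        24    105  Central  Max                  129
sum of column 'discount_plus_price' → 213

213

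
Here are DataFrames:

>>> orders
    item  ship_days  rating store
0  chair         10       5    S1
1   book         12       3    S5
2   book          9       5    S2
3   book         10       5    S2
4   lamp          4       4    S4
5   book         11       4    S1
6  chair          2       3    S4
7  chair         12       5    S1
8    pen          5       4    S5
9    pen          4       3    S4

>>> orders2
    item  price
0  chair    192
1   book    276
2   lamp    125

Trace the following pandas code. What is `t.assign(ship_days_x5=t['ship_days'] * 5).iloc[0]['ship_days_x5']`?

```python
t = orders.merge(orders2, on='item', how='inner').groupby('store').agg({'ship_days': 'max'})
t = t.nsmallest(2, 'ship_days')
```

20

merge on 'item' (how='inner') → 8 rows:
    item  ship_days  rating store  price
0  chair         10       5    S1    192
1   book         12       3    S5    276
2   book          9       5    S2    276
3   book         10       5    S2    276
4   lamp          4       4    S4    125
5   book         11       4    S1    276
6  chair          2       3    S4    192
7  chair         12       5    S1    192
group by store, max of ship_days:
       ship_days
store           
S1            12
S2            10
S4             4
S5            12
take 2 rows with smallest ship_days:
       ship_days
store           
S4             4
S2            10
add column ship_days_x5 = t['ship_days'] * 5:
       ship_days  ship_days_x5
store                         
S4             4            20
S2            10            50
Then the value at position 0, column 'ship_days_x5': 20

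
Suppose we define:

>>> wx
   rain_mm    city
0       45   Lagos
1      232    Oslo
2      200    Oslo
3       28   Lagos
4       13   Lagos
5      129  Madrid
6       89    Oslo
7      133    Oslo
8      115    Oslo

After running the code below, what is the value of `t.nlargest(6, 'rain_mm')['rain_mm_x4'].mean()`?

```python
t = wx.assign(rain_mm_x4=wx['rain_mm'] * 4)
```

add column rain_mm_x4 = wx['rain_mm'] * 4:
   rain_mm    city  rain_mm_x4
0       45   Lagos         180
1      232    Oslo         928
2      200    Oslo         800
3       28   Lagos         112
4       13   Lagos          52
5      129  Madrid         516
6       89    Oslo         356
7      133    Oslo         532
8      115    Oslo         460
take 6 rows with largest rain_mm:
   rain_mm    city  rain_mm_x4
1      232    Oslo         928
2      200    Oslo         800
7      133    Oslo         532
5      129  Madrid         516
8      115    Oslo         460
6       89    Oslo         356
Taking the mean of column 'rain_mm_x4' gives 598.666666667.

598.666666667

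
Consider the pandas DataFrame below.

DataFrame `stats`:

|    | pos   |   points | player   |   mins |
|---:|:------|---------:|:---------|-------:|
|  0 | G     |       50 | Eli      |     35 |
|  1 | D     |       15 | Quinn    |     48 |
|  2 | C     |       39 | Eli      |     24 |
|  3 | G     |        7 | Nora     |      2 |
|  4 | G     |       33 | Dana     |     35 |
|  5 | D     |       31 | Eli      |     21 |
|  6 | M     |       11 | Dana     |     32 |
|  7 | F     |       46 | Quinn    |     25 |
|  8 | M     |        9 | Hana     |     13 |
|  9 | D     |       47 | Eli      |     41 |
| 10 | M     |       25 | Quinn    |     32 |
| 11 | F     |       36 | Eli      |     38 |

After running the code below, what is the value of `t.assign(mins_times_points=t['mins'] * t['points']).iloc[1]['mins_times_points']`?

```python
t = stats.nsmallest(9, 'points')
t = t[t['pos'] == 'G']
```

take 9 rows with smallest points:
   pos  points player  mins
3    G       7   Nora     2
8    M       9   Hana    13
6    M      11   Dana    32
1    D      15  Quinn    48
10   M      25  Quinn    32
5    D      31    Eli    21
4    G      33   Dana    35
11   F      36    Eli    38
2    C      39    Eli    24
filter rows where pos == 'G':
  pos  points player  mins
3   G       7   Nora     2
4   G      33   Dana    35
add column mins_times_points = t['mins'] * t['points']:
  pos  points player  mins  mins_times_points
3   G       7   Nora     2                 14
4   G      33   Dana    35               1155
Finally, value at position 1, column 'mins_times_points' = 1155.

1155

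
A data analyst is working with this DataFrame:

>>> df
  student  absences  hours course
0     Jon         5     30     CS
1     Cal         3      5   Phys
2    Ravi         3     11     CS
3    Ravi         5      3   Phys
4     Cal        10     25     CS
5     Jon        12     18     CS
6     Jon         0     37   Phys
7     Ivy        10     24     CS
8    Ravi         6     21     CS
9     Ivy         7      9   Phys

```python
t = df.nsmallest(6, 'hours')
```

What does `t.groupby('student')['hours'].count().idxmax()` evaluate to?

take 6 rows with smallest hours:
  student  absences  hours course
3    Ravi         5      3   Phys
1     Cal         3      5   Phys
9     Ivy         7      9   Phys
2    Ravi         3     11     CS
5     Jon        12     18     CS
8    Ravi         6     21     CS
group by student, count of hours:
student
Cal     1
Ivy     1
Jon     1
Ravi    3
Name: hours, dtype: int64
Reading off the label with the largest value, we get Ravi.

Ravi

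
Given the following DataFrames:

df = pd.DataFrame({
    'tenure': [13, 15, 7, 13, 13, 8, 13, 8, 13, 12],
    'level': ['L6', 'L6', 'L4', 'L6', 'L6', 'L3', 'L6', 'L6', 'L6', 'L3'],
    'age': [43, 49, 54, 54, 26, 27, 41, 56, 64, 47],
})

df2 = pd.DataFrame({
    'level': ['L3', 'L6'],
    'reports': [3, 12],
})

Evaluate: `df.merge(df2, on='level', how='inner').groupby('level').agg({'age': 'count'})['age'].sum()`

9

merge on 'level' (how='inner') → 9 rows:
   tenure level  age  reports
0      13    L6   43       12
1      15    L6   49       12
2      13    L6   54       12
3      13    L6   26       12
4       8    L3   27        3
5      13    L6   41       12
6       8    L6   56       12
7      13    L6   64       12
8      12    L3   47        3
group by level, count of age:
       age
level     
L3       2
L6       7
The sum of column 'age' is 9.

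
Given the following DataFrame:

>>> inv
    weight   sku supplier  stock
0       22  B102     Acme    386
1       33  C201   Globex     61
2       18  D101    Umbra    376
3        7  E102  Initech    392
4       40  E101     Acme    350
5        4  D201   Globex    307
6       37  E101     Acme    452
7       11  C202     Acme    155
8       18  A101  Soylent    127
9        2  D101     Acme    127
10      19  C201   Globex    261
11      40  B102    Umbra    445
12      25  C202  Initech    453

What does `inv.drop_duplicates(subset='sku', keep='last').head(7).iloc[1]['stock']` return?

drop duplicate sku (keep=last):
    weight   sku supplier  stock
3        7  E102  Initech    392
5        4  D201   Globex    307
6       37  E101     Acme    452
8       18  A101  Soylent    127
9        2  D101     Acme    127
10      19  C201   Globex    261
11      40  B102    Umbra    445
12      25  C202  Initech    453
take first 7 rows:
    weight   sku supplier  stock
3        7  E102  Initech    392
5        4  D201   Globex    307
6       37  E101     Acme    452
8       18  A101  Soylent    127
9        2  D101     Acme    127
10      19  C201   Globex    261
11      40  B102    Umbra    445
Then the value at position 1, column 'stock': 307

307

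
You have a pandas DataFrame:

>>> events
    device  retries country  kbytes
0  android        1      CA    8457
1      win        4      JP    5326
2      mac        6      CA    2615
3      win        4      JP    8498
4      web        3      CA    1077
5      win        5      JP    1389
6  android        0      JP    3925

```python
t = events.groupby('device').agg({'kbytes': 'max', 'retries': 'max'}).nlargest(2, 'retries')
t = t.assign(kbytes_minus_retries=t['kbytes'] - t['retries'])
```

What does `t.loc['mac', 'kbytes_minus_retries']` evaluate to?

group by device: max(kbytes), max(retries):
         kbytes  retries
device                  
android    8457        1
mac        2615        6
web        1077        3
win        8498        5
take 2 rows with largest retries:
        kbytes  retries
device                 
mac       2615        6
win       8498        5
add column kbytes_minus_retries = t['kbytes'] - t['retries']:
        kbytes  retries  kbytes_minus_retries
device                                       
mac       2615        6                  2609
win       8498        5                  8493
Reading off the value at row 'mac', column 'kbytes_minus_retries', we get 2609.

2609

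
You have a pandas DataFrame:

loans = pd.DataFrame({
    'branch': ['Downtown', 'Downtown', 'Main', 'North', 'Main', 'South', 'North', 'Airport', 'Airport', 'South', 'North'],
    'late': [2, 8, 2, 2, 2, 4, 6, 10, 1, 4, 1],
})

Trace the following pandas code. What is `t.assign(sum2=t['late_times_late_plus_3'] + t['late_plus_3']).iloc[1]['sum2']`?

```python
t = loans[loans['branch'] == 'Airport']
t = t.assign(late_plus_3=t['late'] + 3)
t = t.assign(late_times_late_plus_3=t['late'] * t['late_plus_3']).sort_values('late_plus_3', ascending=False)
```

filter rows where branch == 'Airport':
    branch  late
7  Airport    10
8  Airport     1
add column late_plus_3 = t['late'] + 3:
    branch  late  late_plus_3
7  Airport    10           13
8  Airport     1            4
add column late_times_late_plus_3 = t['late'] * t['late_plus_3']:
    branch  late  late_plus_3  late_times_late_plus_3
7  Airport    10           13                     130
8  Airport     1            4                       4
sort by late_plus_3 descending:
    branch  late  late_plus_3  late_times_late_plus_3
7  Airport    10           13                     130
8  Airport     1            4                       4
add column sum2 = t['late_times_late_plus_3'] + t['late_plus_3']:
    branch  late  late_plus_3  late_times_late_plus_3  sum2
7  Airport    10           13                     130   143
8  Airport     1            4                       4     8
Finally, value at position 1, column 'sum2' = 8.

8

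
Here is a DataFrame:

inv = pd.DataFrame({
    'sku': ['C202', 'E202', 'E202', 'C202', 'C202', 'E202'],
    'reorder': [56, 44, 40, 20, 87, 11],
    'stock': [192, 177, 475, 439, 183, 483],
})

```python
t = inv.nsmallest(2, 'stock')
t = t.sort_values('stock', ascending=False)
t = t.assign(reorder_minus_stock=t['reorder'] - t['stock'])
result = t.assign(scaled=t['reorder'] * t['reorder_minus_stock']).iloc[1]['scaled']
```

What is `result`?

take 2 rows with smallest stock:
    sku  reorder  stock
1  E202       44    177
4  C202       87    183
sort by stock descending:
    sku  reorder  stock
4  C202       87    183
1  E202       44    177
add column reorder_minus_stock = t['reorder'] - t['stock']:
    sku  reorder  stock  reorder_minus_stock
4  C202       87    183                  -96
1  E202       44    177                 -133
add column scaled = t['reorder'] * t['reorder_minus_stock']:
    sku  reorder  stock  reorder_minus_stock  scaled
4  C202       87    183                  -96   -8352
1  E202       44    177                 -133   -5852

-5852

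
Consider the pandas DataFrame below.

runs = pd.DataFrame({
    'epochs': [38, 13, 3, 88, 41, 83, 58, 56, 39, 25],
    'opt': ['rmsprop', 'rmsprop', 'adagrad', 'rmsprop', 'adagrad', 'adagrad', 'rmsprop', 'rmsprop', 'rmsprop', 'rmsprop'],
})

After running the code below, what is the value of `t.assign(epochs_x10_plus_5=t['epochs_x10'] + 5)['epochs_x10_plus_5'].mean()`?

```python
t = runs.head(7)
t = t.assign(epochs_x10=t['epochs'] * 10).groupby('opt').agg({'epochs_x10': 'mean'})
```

462.916666667

take first 7 rows:
   epochs      opt
0      38  rmsprop
1      13  rmsprop
2       3  adagrad
3      88  rmsprop
4      41  adagrad
5      83  adagrad
6      58  rmsprop
add column epochs_x10 = t['epochs'] * 10:
   epochs      opt  epochs_x10
0      38  rmsprop         380
1      13  rmsprop         130
2       3  adagrad          30
3      88  rmsprop         880
4      41  adagrad         410
5      83  adagrad         830
6      58  rmsprop         580
group by opt, mean of epochs_x10:
         epochs_x10
opt                
adagrad  423.333333
rmsprop  492.500000
add column epochs_x10_plus_5 = t['epochs_x10'] + 5:
         epochs_x10  epochs_x10_plus_5
opt                                   
adagrad  423.333333         428.333333
rmsprop  492.500000         497.500000
Then the mean of column 'epochs_x10_plus_5': 462.916666667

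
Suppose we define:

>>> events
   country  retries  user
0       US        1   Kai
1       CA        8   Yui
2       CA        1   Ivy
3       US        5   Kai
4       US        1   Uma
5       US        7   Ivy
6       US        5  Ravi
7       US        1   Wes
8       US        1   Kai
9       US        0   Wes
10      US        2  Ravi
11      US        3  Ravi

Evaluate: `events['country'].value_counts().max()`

value_counts of country:
country
US    10
CA     2
Name: count, dtype: int64
Taking the max of the resulting series gives 10.

10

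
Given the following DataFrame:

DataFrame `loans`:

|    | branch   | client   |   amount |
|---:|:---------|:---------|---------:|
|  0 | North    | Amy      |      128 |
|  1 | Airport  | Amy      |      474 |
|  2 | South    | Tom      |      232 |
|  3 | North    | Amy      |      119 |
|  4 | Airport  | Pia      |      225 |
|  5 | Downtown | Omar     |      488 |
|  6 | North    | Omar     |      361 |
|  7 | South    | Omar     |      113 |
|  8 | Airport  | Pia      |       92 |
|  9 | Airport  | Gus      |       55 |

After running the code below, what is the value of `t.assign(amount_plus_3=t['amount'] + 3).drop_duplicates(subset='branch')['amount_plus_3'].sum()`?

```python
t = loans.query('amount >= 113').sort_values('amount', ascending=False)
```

1567

filter rows where amount >= 113:
     branch client  amount
0     North    Amy     128
1   Airport    Amy     474
2     South    Tom     232
3     North    Amy     119
4   Airport    Pia     225
5  Downtown   Omar     488
6     North   Omar     361
7     South   Omar     113
sort by amount descending:
     branch client  amount
5  Downtown   Omar     488
1   Airport    Amy     474
6     North   Omar     361
2     South    Tom     232
4   Airport    Pia     225
0     North    Amy     128
3     North    Amy     119
7     South   Omar     113
add column amount_plus_3 = t['amount'] + 3:
     branch client  amount  amount_plus_3
5  Downtown   Omar     488            491
1   Airport    Amy     474            477
6     North   Omar     361            364
2     South    Tom     232            235
4   Airport    Pia     225            228
0     North    Amy     128            131
3     North    Amy     119            122
7     South   Omar     113            116
drop duplicate branch (keep=first):
     branch client  amount  amount_plus_3
5  Downtown   Omar     488            491
1   Airport    Amy     474            477
6     North   Omar     361            364
2     South    Tom     232            235
So sum() = 1567.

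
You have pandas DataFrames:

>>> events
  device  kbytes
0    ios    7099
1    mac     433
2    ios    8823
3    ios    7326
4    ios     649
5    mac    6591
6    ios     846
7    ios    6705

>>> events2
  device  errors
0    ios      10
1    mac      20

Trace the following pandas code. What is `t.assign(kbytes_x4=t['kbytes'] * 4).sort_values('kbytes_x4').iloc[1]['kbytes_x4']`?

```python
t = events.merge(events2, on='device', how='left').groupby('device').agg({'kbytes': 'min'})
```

2596

merge on 'device' (how='left') → 8 rows:
  device  kbytes  errors
0    ios    7099      10
1    mac     433      20
2    ios    8823      10
3    ios    7326      10
4    ios     649      10
5    mac    6591      20
6    ios     846      10
7    ios    6705      10
group by device, min of kbytes:
        kbytes
device        
ios        649
mac        433
add column kbytes_x4 = t['kbytes'] * 4:
        kbytes  kbytes_x4
device                   
ios        649       2596
mac        433       1732
sort by kbytes_x4:
        kbytes  kbytes_x4
device                   
mac        433       1732
ios        649       2596
Taking the value at position 1, column 'kbytes_x4' gives 2596.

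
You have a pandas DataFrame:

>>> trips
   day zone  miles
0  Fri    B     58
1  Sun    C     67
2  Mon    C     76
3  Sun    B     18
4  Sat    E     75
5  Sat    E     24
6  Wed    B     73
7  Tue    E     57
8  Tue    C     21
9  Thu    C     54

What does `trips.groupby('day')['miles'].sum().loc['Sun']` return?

85

group by day, sum of miles:
day
Fri    58
Mon    76
Sat    99
Sun    85
Thu    54
Tue    78
Wed    73
Name: miles, dtype: int64
The value at index 'Sun' is 85.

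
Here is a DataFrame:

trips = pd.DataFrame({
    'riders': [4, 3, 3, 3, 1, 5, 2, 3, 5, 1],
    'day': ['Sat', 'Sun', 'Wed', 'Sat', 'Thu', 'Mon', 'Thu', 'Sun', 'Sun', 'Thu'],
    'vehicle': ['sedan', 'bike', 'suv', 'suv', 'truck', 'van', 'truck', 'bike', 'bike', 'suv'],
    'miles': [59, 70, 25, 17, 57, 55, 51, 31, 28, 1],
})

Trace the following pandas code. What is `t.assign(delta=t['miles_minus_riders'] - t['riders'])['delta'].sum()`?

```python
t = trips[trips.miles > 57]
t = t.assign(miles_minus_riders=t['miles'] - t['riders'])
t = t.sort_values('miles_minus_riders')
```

filter rows where miles > 57:
   riders  day vehicle  miles
0       4  Sat   sedan     59
1       3  Sun    bike     70
add column miles_minus_riders = t['miles'] - t['riders']:
   riders  day vehicle  miles  miles_minus_riders
0       4  Sat   sedan     59                  55
1       3  Sun    bike     70                  67
sort by miles_minus_riders:
   riders  day vehicle  miles  miles_minus_riders
0       4  Sat   sedan     59                  55
1       3  Sun    bike     70                  67
add column delta = t['miles_minus_riders'] - t['riders']:
   riders  day vehicle  miles  miles_minus_riders  delta
0       4  Sat   sedan     59                  55     51
1       3  Sun    bike     70                  67     64
Then the sum of column 'delta': 115

115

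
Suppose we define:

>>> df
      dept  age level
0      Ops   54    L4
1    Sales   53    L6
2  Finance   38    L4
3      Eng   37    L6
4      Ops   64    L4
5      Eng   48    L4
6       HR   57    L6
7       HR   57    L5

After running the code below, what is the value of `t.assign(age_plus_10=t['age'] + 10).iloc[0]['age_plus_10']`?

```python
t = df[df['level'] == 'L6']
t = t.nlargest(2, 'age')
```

filter rows where level == 'L6':
    dept  age level
1  Sales   53    L6
3    Eng   37    L6
6     HR   57    L6
take 2 rows with largest age:
    dept  age level
6     HR   57    L6
1  Sales   53    L6
add column age_plus_10 = t['age'] + 10:
    dept  age level  age_plus_10
6     HR   57    L6           67
1  Sales   53    L6           63
The value at position 0, column 'age_plus_10' is 67.

67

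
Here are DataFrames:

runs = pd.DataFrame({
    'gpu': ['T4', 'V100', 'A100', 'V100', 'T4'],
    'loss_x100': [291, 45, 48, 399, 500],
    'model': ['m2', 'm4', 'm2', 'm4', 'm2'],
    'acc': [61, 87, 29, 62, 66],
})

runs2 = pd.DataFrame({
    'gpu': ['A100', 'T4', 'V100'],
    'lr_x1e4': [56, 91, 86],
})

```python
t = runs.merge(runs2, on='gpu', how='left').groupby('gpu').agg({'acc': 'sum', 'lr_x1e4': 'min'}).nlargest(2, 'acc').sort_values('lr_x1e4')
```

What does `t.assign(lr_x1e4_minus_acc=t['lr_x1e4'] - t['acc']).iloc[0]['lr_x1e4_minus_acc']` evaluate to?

-63

merge on 'gpu' (how='left') → 5 rows:
    gpu  loss_x100 model  acc  lr_x1e4
0    T4        291    m2   61       91
1  V100         45    m4   87       86
2  A100         48    m2   29       56
3  V100        399    m4   62       86
4    T4        500    m2   66       91
group by gpu: sum(acc), min(lr_x1e4):
      acc  lr_x1e4
gpu               
A100   29       56
T4    127       91
V100  149       86
take 2 rows with largest acc:
      acc  lr_x1e4
gpu               
V100  149       86
T4    127       91
sort by lr_x1e4:
      acc  lr_x1e4
gpu               
V100  149       86
T4    127       91
add column lr_x1e4_minus_acc = t['lr_x1e4'] - t['acc']:
      acc  lr_x1e4  lr_x1e4_minus_acc
gpu                                  
V100  149       86                -63
T4    127       91                -36
Finally, value at position 0, column 'lr_x1e4_minus_acc' = -63.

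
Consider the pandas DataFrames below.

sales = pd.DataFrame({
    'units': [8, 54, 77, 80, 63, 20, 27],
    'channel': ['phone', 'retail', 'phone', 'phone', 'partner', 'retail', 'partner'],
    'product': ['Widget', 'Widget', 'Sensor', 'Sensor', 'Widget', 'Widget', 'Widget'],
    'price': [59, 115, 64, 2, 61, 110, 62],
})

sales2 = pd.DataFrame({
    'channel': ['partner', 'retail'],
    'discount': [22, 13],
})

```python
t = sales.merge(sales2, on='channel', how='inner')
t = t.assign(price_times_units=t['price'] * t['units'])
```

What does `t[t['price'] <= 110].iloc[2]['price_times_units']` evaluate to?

1674

merge on 'channel' (how='inner') → 4 rows:
   units  channel product  price  discount
0     54   retail  Widget    115        13
1     63  partner  Widget     61        22
2     20   retail  Widget    110        13
3     27  partner  Widget     62        22
add column price_times_units = t['price'] * t['units']:
   units  channel product  price  discount  price_times_units
0     54   retail  Widget    115        13               6210
1     63  partner  Widget     61        22               3843
2     20   retail  Widget    110        13               2200
3     27  partner  Widget     62        22               1674
filter rows where price <= 110:
   units  channel product  price  discount  price_times_units
1     63  partner  Widget     61        22               3843
2     20   retail  Widget    110        13               2200
3     27  partner  Widget     62        22               1674
value at position 2, column 'price_times_units' → 1674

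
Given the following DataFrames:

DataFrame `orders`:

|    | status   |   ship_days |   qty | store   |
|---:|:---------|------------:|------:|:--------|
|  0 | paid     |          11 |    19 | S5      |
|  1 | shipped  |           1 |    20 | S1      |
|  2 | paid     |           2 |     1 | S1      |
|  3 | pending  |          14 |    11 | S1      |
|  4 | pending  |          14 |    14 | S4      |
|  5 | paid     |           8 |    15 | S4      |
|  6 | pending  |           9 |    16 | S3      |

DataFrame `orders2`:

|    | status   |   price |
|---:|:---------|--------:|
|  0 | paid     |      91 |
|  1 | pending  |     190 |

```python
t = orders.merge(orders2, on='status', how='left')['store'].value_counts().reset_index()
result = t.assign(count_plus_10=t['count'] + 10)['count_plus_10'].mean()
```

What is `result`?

merge on 'status' (how='left') → 7 rows:
    status  ship_days  qty store  price
0     paid         11   19    S5   91.0
1  shipped          1   20    S1    NaN
2     paid          2    1    S1   91.0
3  pending         14   11    S1  190.0
4  pending         14   14    S4  190.0
5     paid          8   15    S4   91.0
6  pending          9   16    S3  190.0
value_counts of store:
store
S1    3
S4    2
S5    1
S3    1
Name: count, dtype: int64
reset_index():
  store  count
0    S1      3
1    S4      2
2    S5      1
3    S3      1
add column count_plus_10 = t['count'] + 10:
  store  count  count_plus_10
0    S1      3             13
1    S4      2             12
2    S5      1             11
3    S3      1             11
So mean() = 11.75.

11.75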